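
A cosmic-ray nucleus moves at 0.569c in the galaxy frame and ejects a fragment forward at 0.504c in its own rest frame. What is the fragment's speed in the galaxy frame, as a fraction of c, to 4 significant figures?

Compose boost 2: (0.504 + 0.569)/(1 + 0.504×0.569) = 1.073/1.28678 = 0.8339

u ≈ 0.8339c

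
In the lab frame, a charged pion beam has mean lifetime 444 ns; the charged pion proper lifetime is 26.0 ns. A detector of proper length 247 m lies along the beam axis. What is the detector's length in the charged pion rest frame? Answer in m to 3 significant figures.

Time dilation ⇒ γ = Δt/τ₀ = 444/26.0 = 17.077
Length contraction: L = L₀/γ = 247/17.077 = 14.5 m

L ≈ 14.5 m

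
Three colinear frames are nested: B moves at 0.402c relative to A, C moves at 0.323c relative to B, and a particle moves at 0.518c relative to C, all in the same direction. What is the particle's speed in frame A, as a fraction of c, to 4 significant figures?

u ≈ 0.8704c

Compose boost 2: (0.323 + 0.402)/(1 + 0.323×0.402) = 0.7250/1.12985 = 0.641680
Compose boost 3: (0.518 + 0.641680)/(1 + 0.518×0.641680) = 1.15968/1.33239 = 0.8704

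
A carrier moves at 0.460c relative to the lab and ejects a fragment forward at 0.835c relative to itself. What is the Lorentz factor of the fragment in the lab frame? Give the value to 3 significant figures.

u_lab = (0.835 + 0.460)/(1 + 0.835×0.460) = 1.295/1.38410 = 0.935626
γ = 1/√(1 − 0.935626²) = 2.83

γ ≈ 2.83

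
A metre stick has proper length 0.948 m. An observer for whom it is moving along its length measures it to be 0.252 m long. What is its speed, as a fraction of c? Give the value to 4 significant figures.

β ≈ 0.9640

γ = L₀/L = 0.948/0.252 = 3.76190
β = √(1 − 1/γ²) = 0.9640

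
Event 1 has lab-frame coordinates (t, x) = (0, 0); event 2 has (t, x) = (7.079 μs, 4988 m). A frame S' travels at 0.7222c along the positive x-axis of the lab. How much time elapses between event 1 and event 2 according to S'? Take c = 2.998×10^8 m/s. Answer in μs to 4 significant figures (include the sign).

Δt' ≈ -7.137 μs

γ = 1/√(1 − 0.7222²) = 1.44575
Δt' = γ(Δt − vΔx/c²) = 1.44575 × (7.079 μs − 0.7222×4988 m / (2.998×10^8 m/s))
= 1.44575 × (-4.93679 μs) = -7.137 μs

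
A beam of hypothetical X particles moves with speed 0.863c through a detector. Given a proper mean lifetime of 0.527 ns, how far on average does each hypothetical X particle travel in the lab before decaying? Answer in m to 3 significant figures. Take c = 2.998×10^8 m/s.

γ = 1/√(1 − 0.863²) = 1.9794
Dilated lifetime: Δt = γτ₀ = 1.9794 × 0.527 ns = 1.0431 ns
d = vΔt = 0.863c × 1.0431 ns = 2.5873×10^8 m/s × 1.0431×10^-9 s = 0.270 m

d ≈ 0.270 m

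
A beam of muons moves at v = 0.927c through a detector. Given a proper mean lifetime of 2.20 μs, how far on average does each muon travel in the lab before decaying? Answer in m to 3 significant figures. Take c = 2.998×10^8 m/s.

d ≈ 1630 m

γ = 1/√(1 − 0.927²) = 2.6662
Dilated lifetime: Δt = γτ₀ = 2.6662 × 2.20 μs = 5.8657 μs
d = vΔt = 0.927c × 5.8657 μs = 2.7791×10^8 m/s × 5.8657×10^-6 s = 1630 m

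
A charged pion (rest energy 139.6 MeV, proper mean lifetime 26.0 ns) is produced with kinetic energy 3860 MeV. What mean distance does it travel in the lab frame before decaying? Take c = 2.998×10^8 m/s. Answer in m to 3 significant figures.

γ = 1 + K/(m₀c²) = 1 + 3860/139.6 = 28.650
β = √(1 − 1/γ²) = 0.99939
Dilated lifetime: γτ₀ = 28.650 × 26.0 ns = 744.91 ns
d = βc·γτ₀ = 0.99939 × (2.998×10^8 m/s) × 7.4491×10^-7 s = 223 m

d ≈ 223 m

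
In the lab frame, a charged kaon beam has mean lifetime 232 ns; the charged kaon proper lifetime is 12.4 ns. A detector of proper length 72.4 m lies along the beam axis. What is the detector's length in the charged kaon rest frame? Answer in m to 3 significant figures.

Time dilation ⇒ γ = Δt/τ₀ = 232/12.4 = 18.710
Length contraction: L = L₀/γ = 72.4/18.710 = 3.87 m

L ≈ 3.87 m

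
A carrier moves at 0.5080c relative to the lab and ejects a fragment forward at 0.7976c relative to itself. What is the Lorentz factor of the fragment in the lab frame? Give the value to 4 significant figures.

u_lab = (0.7976 + 0.5080)/(1 + 0.7976×0.5080) = 1.3056/1.405181 = 0.9291331
γ = 1/√(1 − 0.9291331²) = 2.705

γ ≈ 2.705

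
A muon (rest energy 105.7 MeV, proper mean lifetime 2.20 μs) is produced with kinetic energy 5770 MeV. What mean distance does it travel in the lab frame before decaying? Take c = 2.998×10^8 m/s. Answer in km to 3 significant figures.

γ = 1 + K/(m₀c²) = 1 + 5770/105.7 = 55.588
β = √(1 − 1/γ²) = 0.99984
Dilated lifetime: γτ₀ = 55.588 × 2.20 μs = 122.29 μs
d = βc·γτ₀ = 0.99984 × (2.998×10^8 m/s) × 0.00012229 s = 36.7 km

d ≈ 36.7 km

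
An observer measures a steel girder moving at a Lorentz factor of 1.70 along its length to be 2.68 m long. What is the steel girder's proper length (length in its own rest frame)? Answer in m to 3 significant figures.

L₀ ≈ 4.56 m

γ = 1.70 (given)
L₀ = γL = 1.70 × 2.68 = 4.56 m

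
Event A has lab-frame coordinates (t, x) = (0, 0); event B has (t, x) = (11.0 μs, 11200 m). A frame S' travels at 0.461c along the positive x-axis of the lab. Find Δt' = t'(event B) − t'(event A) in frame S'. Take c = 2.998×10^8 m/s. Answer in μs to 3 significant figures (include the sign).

γ = 1/√(1 − 0.461²) = 1.1269
Δt' = γ(Δt − vΔx/c²) = 1.1269 × (11.0 μs − 0.461×11200 m / (2.998×10^8 m/s))
= 1.1269 × (-6.2221 μs) = -7.01 μs

Δt' ≈ -7.01 μs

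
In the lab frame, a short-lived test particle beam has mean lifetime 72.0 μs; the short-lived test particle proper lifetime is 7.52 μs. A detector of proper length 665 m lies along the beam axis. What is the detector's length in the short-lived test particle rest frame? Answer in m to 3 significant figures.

Time dilation ⇒ γ = Δt/τ₀ = 72.0/7.52 = 9.5745
Length contraction: L = L₀/γ = 665/9.5745 = 69.5 m

L ≈ 69.5 m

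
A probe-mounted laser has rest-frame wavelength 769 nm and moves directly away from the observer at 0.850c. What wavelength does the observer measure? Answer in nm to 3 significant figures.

Relativistic Doppler: λ_obs = λ_src √((1+β)/(1−β))
= 769 × √(1.8500/0.15000) = 769 × 3.5119 = 2700 nm

λ_obs ≈ 2700 nm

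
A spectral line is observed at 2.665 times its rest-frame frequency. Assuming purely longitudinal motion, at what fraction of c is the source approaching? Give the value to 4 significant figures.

f_obs/f_src = √((1+β)/(1−β)) = 2.665  ⇒  (1+β)/(1−β) = 7.10222
β = |1 − D²|/(1 + D²) = |1 − 7.10222|/(1 + 7.10222) = 0.7532

β ≈ 0.7532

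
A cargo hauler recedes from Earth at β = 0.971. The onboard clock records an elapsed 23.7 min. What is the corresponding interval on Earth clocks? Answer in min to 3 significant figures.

Δt ≈ 99.1 min

γ = 1/√(1 − 0.971²) = 4.1827
Time dilation: Δt = γτ₀ = 4.1827 × 23.7 min = 99.1 min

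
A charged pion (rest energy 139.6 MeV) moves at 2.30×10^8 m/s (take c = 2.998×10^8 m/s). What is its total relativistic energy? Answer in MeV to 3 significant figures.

E ≈ 218 MeV

β = v/c = 2.30×10^8 / 2.998×10^8 = 0.76718
γ = 1/√(1 − 0.76718²) = 1.5590
E = γm₀c² = 1.5590 × 139.6 MeV = 218 MeV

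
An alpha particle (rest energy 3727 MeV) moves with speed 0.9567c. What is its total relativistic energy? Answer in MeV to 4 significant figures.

γ = 1/√(1 − 0.9567²) = 3.43553
E = γm₀c² = 3.43553 × 3727 MeV = 12800 MeV

E ≈ 12800 MeV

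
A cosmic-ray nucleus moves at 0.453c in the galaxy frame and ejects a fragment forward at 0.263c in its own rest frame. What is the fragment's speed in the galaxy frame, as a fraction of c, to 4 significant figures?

Compose boost 2: (0.263 + 0.453)/(1 + 0.263×0.453) = 0.7160/1.11914 = 0.6398

u ≈ 0.6398c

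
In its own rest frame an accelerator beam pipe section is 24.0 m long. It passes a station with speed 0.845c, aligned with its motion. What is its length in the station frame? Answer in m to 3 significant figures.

γ = 1/√(1 − 0.845²) = 1.8700
Length contraction: L = L₀/γ = 24.0/1.8700 = 12.8 m

L ≈ 12.8 m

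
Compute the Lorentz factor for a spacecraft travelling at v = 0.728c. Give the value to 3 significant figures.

γ = 1/√(1 − β²) = 1/√(1 − 0.728²) = 1/√(0.47002) = 1.46

γ ≈ 1.46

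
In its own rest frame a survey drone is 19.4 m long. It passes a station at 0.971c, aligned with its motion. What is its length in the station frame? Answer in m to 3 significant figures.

L ≈ 4.64 m

γ = 1/√(1 − 0.971²) = 4.1827
Length contraction: L = L₀/γ = 19.4/4.1827 = 4.64 m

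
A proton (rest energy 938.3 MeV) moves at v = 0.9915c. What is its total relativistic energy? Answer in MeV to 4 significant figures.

E ≈ 7212 MeV

γ = 1/√(1 − 0.9915²) = 7.68600
E = γm₀c² = 7.68600 × 938.3 MeV = 7212 MeV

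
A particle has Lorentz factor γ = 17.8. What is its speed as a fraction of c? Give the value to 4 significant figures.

β ≈ 0.9984

β = √(1 − 1/γ²) = √(1 − 1/17.8²) = √(0.996844) = 0.9984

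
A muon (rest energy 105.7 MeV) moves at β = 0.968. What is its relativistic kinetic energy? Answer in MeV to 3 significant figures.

γ = 1/√(1 − 0.968²) = 3.9849
K = (γ − 1)m₀c² = (3.9849 − 1) × 105.7 MeV = 2.9849 × 105.7 MeV = 315 MeV

K ≈ 315 MeV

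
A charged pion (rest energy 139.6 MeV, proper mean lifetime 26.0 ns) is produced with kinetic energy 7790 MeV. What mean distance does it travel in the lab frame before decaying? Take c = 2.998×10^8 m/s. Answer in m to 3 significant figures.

d ≈ 443 m

γ = 1 + K/(m₀c²) = 1 + 7790/139.6 = 56.802
β = √(1 − 1/γ²) = 0.99985
Dilated lifetime: γτ₀ = 56.802 × 26.0 ns = 1476.9 ns
d = βc·γτ₀ = 0.99985 × (2.998×10^8 m/s) × 1.4769×10^-6 s = 443 m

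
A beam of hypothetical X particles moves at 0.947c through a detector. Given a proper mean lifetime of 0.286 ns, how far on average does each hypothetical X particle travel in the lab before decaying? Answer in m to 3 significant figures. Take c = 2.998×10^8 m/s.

d ≈ 0.253 m

γ = 1/√(1 − 0.947²) = 3.1130
Dilated lifetime: Δt = γτ₀ = 3.1130 × 0.286 ns = 0.89032 ns
d = vΔt = 0.947c × 0.89032 ns = 2.8391×10^8 m/s × 8.9032×10^-10 s = 0.253 m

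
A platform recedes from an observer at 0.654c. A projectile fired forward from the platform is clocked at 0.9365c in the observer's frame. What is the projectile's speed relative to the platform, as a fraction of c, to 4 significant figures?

Inverse velocity addition: u' = (u − v)/(1 − uv/c²)
= (0.9365 − 0.654)/(1 − 0.9365×0.654) = 0.2825/0.387529 = 0.7290

u' ≈ 0.7290c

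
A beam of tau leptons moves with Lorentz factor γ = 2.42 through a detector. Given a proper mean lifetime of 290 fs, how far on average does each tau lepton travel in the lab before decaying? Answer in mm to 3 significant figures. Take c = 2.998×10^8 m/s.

d ≈ 0.192 mm

β = √(1 − 1/γ²) = √(1 − 1/2.42²) = 0.91063
Dilated lifetime: Δt = γτ₀ = 2.42 × 290 fs = 701.80 fs
d = vΔt = 0.91063c × 701.80 fs = 2.7301×10^8 m/s × 7.0180×10^-13 s = 0.192 mm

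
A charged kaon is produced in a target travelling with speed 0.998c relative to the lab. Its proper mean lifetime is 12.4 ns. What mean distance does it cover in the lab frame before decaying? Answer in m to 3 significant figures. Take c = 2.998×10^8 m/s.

d ≈ 58.7 m

γ = 1/√(1 − 0.998²) = 15.819
Dilated lifetime: Δt = γτ₀ = 15.819 × 12.4 ns = 196.16 ns
d = vΔt = 0.998c × 196.16 ns = 2.9920×10^8 m/s × 1.9616×10^-7 s = 58.7 m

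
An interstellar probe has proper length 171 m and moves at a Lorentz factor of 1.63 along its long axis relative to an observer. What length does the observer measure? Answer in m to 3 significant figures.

L ≈ 105 m

γ = 1.63 (given)
Length contraction: L = L₀/γ = 171/1.63 = 105 m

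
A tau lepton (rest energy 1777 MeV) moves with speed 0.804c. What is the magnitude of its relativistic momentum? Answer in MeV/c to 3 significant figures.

γ = 1/√(1 − 0.804²) = 1.6817
p = γβm₀c = 1.6817 × 0.804 × 1777 MeV/c = 2400 MeV/c

p ≈ 2400 MeV/c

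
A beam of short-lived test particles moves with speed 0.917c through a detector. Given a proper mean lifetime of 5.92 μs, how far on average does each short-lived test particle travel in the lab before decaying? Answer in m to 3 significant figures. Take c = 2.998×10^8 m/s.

γ = 1/√(1 − 0.917²) = 2.5070
Dilated lifetime: Δt = γτ₀ = 2.5070 × 5.92 μs = 14.841 μs
d = vΔt = 0.917c × 14.841 μs = 2.7492×10^8 m/s × 1.4841×10^-5 s = 4080 m

d ≈ 4080 m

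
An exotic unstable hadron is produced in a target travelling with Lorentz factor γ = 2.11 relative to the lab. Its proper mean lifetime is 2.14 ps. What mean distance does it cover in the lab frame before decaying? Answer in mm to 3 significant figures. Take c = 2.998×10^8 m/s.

d ≈ 1.19 mm

β = √(1 − 1/γ²) = √(1 − 1/2.11²) = 0.88056
Dilated lifetime: Δt = γτ₀ = 2.11 × 2.14 ps = 4.5154 ps
d = vΔt = 0.88056c × 4.5154 ps = 2.6399×10^8 m/s × 4.5154×10^-12 s = 1.19 mm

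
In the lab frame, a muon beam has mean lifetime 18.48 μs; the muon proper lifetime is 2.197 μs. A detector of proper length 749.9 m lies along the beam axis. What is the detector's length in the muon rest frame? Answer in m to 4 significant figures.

L ≈ 89.15 m

Time dilation ⇒ γ = Δt/τ₀ = 18.48/2.197 = 8.41147
Length contraction: L = L₀/γ = 749.9/8.41147 = 89.15 m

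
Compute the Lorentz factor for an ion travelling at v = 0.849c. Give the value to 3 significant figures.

γ = 1/√(1 − β²) = 1/√(1 − 0.849²) = 1/√(0.27920) = 1.89

γ ≈ 1.89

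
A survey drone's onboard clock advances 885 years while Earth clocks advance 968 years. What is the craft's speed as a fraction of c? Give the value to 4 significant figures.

γ = Δt/τ₀ = 968/885 = 1.09379
β = √(1 − 1/γ²) = √(1 − 1/1.09379²) = 0.4051

β ≈ 0.4051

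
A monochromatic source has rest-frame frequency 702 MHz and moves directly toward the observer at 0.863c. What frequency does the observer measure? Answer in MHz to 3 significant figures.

f_obs ≈ 2590 MHz

Relativistic Doppler: f_obs = f_src √((1+β)/(1−β))
= 702 × √(1.8630/0.13700) = 702 × 3.6876 = 2590 MHz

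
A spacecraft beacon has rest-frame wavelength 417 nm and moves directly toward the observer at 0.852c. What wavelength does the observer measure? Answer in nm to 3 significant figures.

Relativistic Doppler: λ_obs = λ_src √((1−β)/(1+β))
= 417 × √(0.14800/1.8520) = 417 × 0.28269 = 118 nm

λ_obs ≈ 118 nm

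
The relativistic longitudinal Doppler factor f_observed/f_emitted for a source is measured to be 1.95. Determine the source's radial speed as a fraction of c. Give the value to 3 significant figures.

β ≈ 0.584

f_obs/f_src = √((1+β)/(1−β)) = 1.95  ⇒  (1+β)/(1−β) = 3.8025
β = |1 − D²|/(1 + D²) = |1 − 3.8025|/(1 + 3.8025) = 0.584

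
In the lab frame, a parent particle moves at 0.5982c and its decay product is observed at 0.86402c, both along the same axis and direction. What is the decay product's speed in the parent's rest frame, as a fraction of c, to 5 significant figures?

u' ≈ 0.55019c

Inverse velocity addition: u' = (u − v)/(1 − uv/c²)
= (0.86402 − 0.5982)/(1 − 0.86402×0.5982) = 0.26582/0.4831432 = 0.55019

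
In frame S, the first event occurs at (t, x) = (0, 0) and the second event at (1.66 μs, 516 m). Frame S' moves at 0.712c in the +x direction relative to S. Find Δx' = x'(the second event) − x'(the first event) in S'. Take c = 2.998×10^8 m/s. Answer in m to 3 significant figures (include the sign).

Δx' ≈ 230 m

γ = 1/√(1 − 0.712²) = 1.4241
Δx' = γ(Δx − vΔt) = 1.4241 × (516 m − 0.712×(2.998×10^8 m/s)×1.66×10^-6 s)
= 1.4241 × (161.66 m) = 230 m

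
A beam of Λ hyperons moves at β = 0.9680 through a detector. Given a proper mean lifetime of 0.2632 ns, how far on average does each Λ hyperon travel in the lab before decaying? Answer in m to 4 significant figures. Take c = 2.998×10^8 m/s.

γ = 1/√(1 − 0.9680²) = 3.98485
Dilated lifetime: Δt = γτ₀ = 3.98485 × 0.2632 ns = 1.04881 ns
d = vΔt = 0.9680c × 1.04881 ns = 2.90206×10^8 m/s × 1.04881×10^-9 s = 0.3044 m

d ≈ 0.3044 m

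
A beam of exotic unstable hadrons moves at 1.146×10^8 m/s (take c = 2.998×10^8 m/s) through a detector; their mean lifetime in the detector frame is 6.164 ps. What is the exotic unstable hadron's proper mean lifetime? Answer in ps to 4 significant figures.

β = v/c = 1.146×10^8 / 2.998×10^8 = 0.382255
γ = 1/√(1 − 0.382255²) = 1.08218
Proper time: τ₀ = Δt/γ = 6.164/1.08218 = 5.696 ps

τ₀ ≈ 5.696 ps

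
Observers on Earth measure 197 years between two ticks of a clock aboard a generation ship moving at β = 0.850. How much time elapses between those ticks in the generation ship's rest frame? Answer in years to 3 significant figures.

γ = 1/√(1 − 0.850²) = 1.8983
Proper time: τ₀ = Δt/γ = 197/1.8983 = 104 years

τ₀ ≈ 104 years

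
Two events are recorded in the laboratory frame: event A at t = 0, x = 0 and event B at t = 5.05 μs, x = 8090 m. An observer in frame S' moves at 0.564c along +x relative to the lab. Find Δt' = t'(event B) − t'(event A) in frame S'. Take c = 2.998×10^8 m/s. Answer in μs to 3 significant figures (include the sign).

Δt' ≈ -12.3 μs

γ = 1/√(1 − 0.564²) = 1.2110
Δt' = γ(Δt − vΔx/c²) = 1.2110 × (5.05 μs − 0.564×8090 m / (2.998×10^8 m/s))
= 1.2110 × (-10.169 μs) = -12.3 μs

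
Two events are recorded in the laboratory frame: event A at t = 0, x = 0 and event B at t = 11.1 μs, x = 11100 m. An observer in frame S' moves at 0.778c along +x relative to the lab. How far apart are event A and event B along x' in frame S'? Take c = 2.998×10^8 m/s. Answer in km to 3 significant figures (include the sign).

γ = 1/√(1 − 0.778²) = 1.5917
Δx' = γ(Δx − vΔt) = 1.5917 × (11100 m − 0.778×(2.998×10^8 m/s)×11.1×10^-6 s)
= 1.5917 × (8511.0 m) = 13.5 km

Δx' ≈ 13.5 km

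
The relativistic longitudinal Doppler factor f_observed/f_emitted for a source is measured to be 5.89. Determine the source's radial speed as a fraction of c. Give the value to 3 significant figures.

β ≈ 0.944

f_obs/f_src = √((1+β)/(1−β)) = 5.89  ⇒  (1+β)/(1−β) = 34.692
β = |1 − D²|/(1 + D²) = |1 − 34.692|/(1 + 34.692) = 0.944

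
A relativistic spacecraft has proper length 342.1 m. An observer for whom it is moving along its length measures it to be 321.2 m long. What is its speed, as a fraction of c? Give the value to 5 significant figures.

β ≈ 0.34417

γ = L₀/L = 342.1/321.2 = 1.065068
β = √(1 − 1/γ²) = 0.34417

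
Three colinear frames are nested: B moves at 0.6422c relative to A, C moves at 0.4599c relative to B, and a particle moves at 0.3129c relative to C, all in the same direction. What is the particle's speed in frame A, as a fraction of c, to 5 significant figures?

u ≈ 0.91905c

Compose boost 2: (0.4599 + 0.6422)/(1 + 0.4599×0.6422) = 1.1021/1.295348 = 0.8508140
Compose boost 3: (0.3129 + 0.8508140)/(1 + 0.3129×0.8508140) = 1.163714/1.266220 = 0.91905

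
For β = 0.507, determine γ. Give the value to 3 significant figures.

γ ≈ 1.16

γ = 1/√(1 − β²) = 1/√(1 − 0.507²) = 1/√(0.74295) = 1.16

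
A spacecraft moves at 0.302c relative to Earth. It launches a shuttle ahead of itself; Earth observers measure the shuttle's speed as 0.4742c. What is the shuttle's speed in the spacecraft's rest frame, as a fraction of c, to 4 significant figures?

Inverse velocity addition: u' = (u − v)/(1 − uv/c²)
= (0.4742 − 0.302)/(1 − 0.4742×0.302) = 0.1722/0.856792 = 0.2010

u' ≈ 0.2010c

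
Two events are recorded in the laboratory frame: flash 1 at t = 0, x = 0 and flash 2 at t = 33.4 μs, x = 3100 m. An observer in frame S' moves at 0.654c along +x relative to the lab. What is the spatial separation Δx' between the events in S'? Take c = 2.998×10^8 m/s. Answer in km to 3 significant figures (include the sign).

γ = 1/√(1 − 0.654²) = 1.3219
Δx' = γ(Δx − vΔt) = 1.3219 × (3100 m − 0.654×(2.998×10^8 m/s)×33.4×10^-6 s)
= 1.3219 × (-3448.7 m) = -4.56 km

Δx' ≈ -4.56 km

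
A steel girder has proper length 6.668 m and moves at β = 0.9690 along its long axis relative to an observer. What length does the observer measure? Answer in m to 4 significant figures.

γ = 1/√(1 − 0.9690²) = 4.04759
Length contraction: L = L₀/γ = 6.668/4.04759 = 1.647 m

L ≈ 1.647 m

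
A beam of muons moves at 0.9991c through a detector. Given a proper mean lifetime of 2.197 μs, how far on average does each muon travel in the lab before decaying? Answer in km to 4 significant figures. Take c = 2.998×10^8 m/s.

γ = 1/√(1 − 0.9991²) = 23.5755
Dilated lifetime: Δt = γτ₀ = 23.5755 × 2.197 μs = 51.7954 μs
d = vΔt = 0.9991c × 51.7954 μs = 2.99530×10^8 m/s × 5.17954×10^-5 s = 15.51 km

d ≈ 15.51 km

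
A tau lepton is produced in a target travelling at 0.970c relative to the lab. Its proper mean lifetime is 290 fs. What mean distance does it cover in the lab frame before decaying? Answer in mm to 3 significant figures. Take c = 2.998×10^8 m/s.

γ = 1/√(1 − 0.970²) = 4.1135
Dilated lifetime: Δt = γτ₀ = 4.1135 × 290 fs = 1192.9 fs
d = vΔt = 0.970c × 1192.9 fs = 2.9081×10^8 m/s × 1.1929×10^-12 s = 0.347 mm

d ≈ 0.347 mm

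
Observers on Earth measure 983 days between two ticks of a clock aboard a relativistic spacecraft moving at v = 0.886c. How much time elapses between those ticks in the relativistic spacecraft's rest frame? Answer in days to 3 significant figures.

γ = 1/√(1 − 0.886²) = 2.1566
Proper time: τ₀ = Δt/γ = 983/2.1566 = 456 days

τ₀ ≈ 456 days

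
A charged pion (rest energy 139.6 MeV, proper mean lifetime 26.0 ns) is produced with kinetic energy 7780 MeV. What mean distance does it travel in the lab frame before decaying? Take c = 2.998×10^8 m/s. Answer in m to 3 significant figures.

γ = 1 + K/(m₀c²) = 1 + 7780/139.6 = 56.731
β = √(1 − 1/γ²) = 0.99984
Dilated lifetime: γτ₀ = 56.731 × 26.0 ns = 1475.0 ns
d = βc·γτ₀ = 0.99984 × (2.998×10^8 m/s) × 1.4750×10^-6 s = 442 m

d ≈ 442 m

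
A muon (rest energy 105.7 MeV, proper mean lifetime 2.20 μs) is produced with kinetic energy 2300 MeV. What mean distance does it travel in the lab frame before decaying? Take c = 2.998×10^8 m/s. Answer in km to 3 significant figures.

d ≈ 15.0 km

γ = 1 + K/(m₀c²) = 1 + 2300/105.7 = 22.760
β = √(1 − 1/γ²) = 0.99903
Dilated lifetime: γτ₀ = 22.760 × 2.20 μs = 50.071 μs
d = βc·γτ₀ = 0.99903 × (2.998×10^8 m/s) × 5.0071×10^-5 s = 15.0 km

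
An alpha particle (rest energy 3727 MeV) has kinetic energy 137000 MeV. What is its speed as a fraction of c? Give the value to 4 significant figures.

β ≈ 0.9996

γ = 1 + K/(m₀c²) = 1 + 137000/3727 = 37.7588
β = √(1 − 1/γ²) = 0.9996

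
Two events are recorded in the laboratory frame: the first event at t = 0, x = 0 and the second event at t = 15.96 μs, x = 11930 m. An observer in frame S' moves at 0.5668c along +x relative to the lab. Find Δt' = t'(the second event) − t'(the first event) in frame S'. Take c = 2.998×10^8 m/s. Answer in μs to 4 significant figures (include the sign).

γ = 1/√(1 − 0.5668²) = 1.21381
Δt' = γ(Δt − vΔx/c²) = 1.21381 × (15.96 μs − 0.5668×11930 m / (2.998×10^8 m/s))
= 1.21381 × (-6.59478 μs) = -8.005 μs

Δt' ≈ -8.005 μs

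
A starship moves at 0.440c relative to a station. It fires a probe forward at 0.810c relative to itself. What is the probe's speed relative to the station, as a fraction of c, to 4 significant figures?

u ≈ 0.9216c

Relativistic velocity addition: u = (u' + v)/(1 + u'v/c²)
= (0.810 + 0.440)/(1 + 0.810×0.440) = 1.250/1.35640 = 0.9216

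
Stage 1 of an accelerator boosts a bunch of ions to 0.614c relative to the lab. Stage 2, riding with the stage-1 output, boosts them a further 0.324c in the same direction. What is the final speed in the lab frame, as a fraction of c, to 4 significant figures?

Compose boost 2: (0.324 + 0.614)/(1 + 0.324×0.614) = 0.9380/1.19894 = 0.7824

u ≈ 0.7824c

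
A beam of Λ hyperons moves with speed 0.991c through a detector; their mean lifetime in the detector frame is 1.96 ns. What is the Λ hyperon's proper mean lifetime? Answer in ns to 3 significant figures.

τ₀ ≈ 0.262 ns

γ = 1/√(1 − 0.991²) = 7.4704
Proper time: τ₀ = Δt/γ = 1.96/7.4704 = 0.262 ns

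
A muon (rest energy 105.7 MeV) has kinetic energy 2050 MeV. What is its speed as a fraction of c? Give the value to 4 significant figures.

γ = 1 + K/(m₀c²) = 1 + 2050/105.7 = 20.3945
β = √(1 − 1/γ²) = 0.9988

β ≈ 0.9988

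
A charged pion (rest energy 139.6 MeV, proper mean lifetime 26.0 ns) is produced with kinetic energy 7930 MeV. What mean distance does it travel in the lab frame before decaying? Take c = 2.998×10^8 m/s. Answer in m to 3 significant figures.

d ≈ 451 m

γ = 1 + K/(m₀c²) = 1 + 7930/139.6 = 57.805
β = √(1 − 1/γ²) = 0.99985
Dilated lifetime: γτ₀ = 57.805 × 26.0 ns = 1502.9 ns
d = βc·γτ₀ = 0.99985 × (2.998×10^8 m/s) × 1.5029×10^-6 s = 451 m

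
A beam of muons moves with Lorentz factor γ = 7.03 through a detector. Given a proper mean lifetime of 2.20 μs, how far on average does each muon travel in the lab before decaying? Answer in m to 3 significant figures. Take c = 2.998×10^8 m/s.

d ≈ 4590 m

β = √(1 − 1/γ²) = √(1 − 1/7.03²) = 0.98983
Dilated lifetime: Δt = γτ₀ = 7.03 × 2.20 μs = 15.466 μs
d = vΔt = 0.98983c × 15.466 μs = 2.9675×10^8 m/s × 1.5466×10^-5 s = 4590 m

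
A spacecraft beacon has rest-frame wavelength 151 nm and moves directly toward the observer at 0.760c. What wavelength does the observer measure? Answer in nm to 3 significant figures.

Relativistic Doppler: λ_obs = λ_src √((1−β)/(1+β))
= 151 × √(0.24000/1.7600) = 151 × 0.36927 = 55.8 nm

λ_obs ≈ 55.8 nm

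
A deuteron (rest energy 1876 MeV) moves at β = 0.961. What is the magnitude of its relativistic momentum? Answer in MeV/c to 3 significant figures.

γ = 1/√(1 − 0.961²) = 3.6160
p = γβm₀c = 3.6160 × 0.961 × 1876 MeV/c = 6520 MeV/c

p ≈ 6520 MeV/c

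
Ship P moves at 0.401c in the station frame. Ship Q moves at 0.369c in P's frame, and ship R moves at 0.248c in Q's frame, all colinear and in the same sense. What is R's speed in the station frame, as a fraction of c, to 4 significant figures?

Compose boost 2: (0.369 + 0.401)/(1 + 0.369×0.401) = 0.7700/1.14797 = 0.670750
Compose boost 3: (0.248 + 0.670750)/(1 + 0.248×0.670750) = 0.918750/1.16635 = 0.7877

u ≈ 0.7877c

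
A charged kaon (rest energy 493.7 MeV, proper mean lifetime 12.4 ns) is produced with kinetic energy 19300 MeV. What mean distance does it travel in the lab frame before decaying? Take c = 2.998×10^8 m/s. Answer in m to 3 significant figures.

γ = 1 + K/(m₀c²) = 1 + 19300/493.7 = 40.093
β = √(1 − 1/γ²) = 0.99969
Dilated lifetime: γτ₀ = 40.093 × 12.4 ns = 497.15 ns
d = βc·γτ₀ = 0.99969 × (2.998×10^8 m/s) × 4.9715×10^-7 s = 149 m

d ≈ 149 m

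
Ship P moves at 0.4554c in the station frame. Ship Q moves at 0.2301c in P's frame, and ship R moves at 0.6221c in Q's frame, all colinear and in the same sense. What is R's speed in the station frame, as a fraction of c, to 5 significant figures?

Compose boost 2: (0.2301 + 0.4554)/(1 + 0.2301×0.4554) = 0.68550/1.104788 = 0.6204813
Compose boost 3: (0.6221 + 0.6204813)/(1 + 0.6221×0.6204813) = 1.242581/1.386001 = 0.89652

u ≈ 0.89652c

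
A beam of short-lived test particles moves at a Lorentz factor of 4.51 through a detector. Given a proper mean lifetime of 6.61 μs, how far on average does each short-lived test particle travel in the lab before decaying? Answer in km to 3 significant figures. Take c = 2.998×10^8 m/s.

d ≈ 8.71 km

β = √(1 − 1/γ²) = √(1 − 1/4.51²) = 0.97511
Dilated lifetime: Δt = γτ₀ = 4.51 × 6.61 μs = 29.811 μs
d = vΔt = 0.97511c × 29.811 μs = 2.9234×10^8 m/s × 2.9811×10^-5 s = 8.71 km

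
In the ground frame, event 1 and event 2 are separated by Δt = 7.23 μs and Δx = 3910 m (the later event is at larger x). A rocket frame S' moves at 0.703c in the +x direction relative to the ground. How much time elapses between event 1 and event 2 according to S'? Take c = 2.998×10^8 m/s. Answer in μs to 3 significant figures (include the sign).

Δt' ≈ -2.73 μs

γ = 1/√(1 − 0.703²) = 1.4061
Δt' = γ(Δt − vΔx/c²) = 1.4061 × (7.23 μs − 0.703×3910 m / (2.998×10^8 m/s))
= 1.4061 × (-1.9385 μs) = -2.73 μs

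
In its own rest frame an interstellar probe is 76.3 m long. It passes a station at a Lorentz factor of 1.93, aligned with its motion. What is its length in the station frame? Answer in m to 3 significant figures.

L ≈ 39.5 m

γ = 1.93 (given)
Length contraction: L = L₀/γ = 76.3/1.93 = 39.5 m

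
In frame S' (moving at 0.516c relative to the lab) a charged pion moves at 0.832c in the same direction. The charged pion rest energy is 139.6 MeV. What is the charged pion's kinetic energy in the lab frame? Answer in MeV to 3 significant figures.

u_lab = (0.832 + 0.516)/(1 + 0.832×0.516) = 0.943111
γ = 1/√(1 − 0.943111²) = 3.0077
K = (γ − 1)m₀c² = (3.0077 − 1) × 139.6 = 2.0077 × 139.6 = 280 MeV

K ≈ 280 MeV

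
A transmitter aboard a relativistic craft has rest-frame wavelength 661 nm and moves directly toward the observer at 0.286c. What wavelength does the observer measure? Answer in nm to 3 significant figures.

Relativistic Doppler: λ_obs = λ_src √((1−β)/(1+β))
= 661 × √(0.71400/1.2860) = 661 × 0.74512 = 493 nm

λ_obs ≈ 493 nm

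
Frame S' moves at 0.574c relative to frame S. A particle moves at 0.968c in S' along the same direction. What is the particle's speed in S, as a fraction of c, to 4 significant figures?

u ≈ 0.9912c

Relativistic velocity addition: u = (u' + v)/(1 + u'v/c²)
= (0.968 + 0.574)/(1 + 0.968×0.574) = 1.542/1.55563 = 0.9912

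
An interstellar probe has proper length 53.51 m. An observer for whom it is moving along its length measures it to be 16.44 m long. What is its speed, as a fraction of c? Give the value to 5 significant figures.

γ = L₀/L = 53.51/16.44 = 3.254866
β = √(1 − 1/γ²) = 0.95163

β ≈ 0.95163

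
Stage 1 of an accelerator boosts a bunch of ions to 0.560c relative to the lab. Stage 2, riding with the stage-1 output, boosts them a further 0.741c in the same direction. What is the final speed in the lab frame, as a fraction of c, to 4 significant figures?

Compose boost 2: (0.741 + 0.560)/(1 + 0.741×0.560) = 1.301/1.41496 = 0.9195

u ≈ 0.9195c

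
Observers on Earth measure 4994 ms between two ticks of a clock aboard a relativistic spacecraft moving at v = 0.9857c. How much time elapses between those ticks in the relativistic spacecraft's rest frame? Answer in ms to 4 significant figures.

τ₀ ≈ 841.5 ms

γ = 1/√(1 − 0.9857²) = 5.93438
Proper time: τ₀ = Δt/γ = 4994/5.93438 = 841.5 ms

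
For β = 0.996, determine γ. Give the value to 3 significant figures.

γ ≈ 11.2

γ = 1/√(1 − β²) = 1/√(1 − 0.996²) = 1/√(0.0079840) = 11.2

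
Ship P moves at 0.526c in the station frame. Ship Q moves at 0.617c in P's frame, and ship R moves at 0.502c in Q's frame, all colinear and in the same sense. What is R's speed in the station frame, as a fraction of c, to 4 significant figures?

Compose boost 2: (0.617 + 0.526)/(1 + 0.617×0.526) = 1.143/1.32454 = 0.862940
Compose boost 3: (0.502 + 0.862940)/(1 + 0.502×0.862940) = 1.36494/1.43320 = 0.9524

u ≈ 0.9524c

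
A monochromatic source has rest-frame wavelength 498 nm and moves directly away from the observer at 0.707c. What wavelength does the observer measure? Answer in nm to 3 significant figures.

λ_obs ≈ 1200 nm

Relativistic Doppler: λ_obs = λ_src √((1+β)/(1−β))
= 498 × √(1.7070/0.29300) = 498 × 2.4137 = 1200 nm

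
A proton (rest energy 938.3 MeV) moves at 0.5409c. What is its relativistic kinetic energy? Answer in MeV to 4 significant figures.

K ≈ 177.3 MeV

γ = 1/√(1 − 0.5409²) = 1.18894
K = (γ − 1)m₀c² = (1.18894 − 1) × 938.3 MeV = 0.188938 × 938.3 MeV = 177.3 MeV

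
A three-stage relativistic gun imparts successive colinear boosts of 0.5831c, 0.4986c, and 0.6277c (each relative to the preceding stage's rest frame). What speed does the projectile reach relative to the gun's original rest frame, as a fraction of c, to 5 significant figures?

u ≈ 0.96049c

Compose boost 2: (0.4986 + 0.5831)/(1 + 0.4986×0.5831) = 1.0817/1.290734 = 0.8380505
Compose boost 3: (0.6277 + 0.8380505)/(1 + 0.6277×0.8380505) = 1.465751/1.526044 = 0.96049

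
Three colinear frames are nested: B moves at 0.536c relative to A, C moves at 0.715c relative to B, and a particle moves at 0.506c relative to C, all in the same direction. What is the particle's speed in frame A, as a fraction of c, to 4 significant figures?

u ≈ 0.9676c

Compose boost 2: (0.715 + 0.536)/(1 + 0.715×0.536) = 1.251/1.38324 = 0.904398
Compose boost 3: (0.506 + 0.904398)/(1 + 0.506×0.904398) = 1.41040/1.45763 = 0.9676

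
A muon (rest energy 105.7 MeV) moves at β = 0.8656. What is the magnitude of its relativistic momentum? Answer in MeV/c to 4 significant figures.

γ = 1/√(1 − 0.8656²) = 1.99706
p = γβm₀c = 1.99706 × 0.8656 × 105.7 MeV/c = 182.7 MeV/c

p ≈ 182.7 MeV/c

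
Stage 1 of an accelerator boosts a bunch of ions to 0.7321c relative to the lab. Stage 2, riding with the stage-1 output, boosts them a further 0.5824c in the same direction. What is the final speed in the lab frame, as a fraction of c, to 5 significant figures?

Compose boost 2: (0.5824 + 0.7321)/(1 + 0.5824×0.7321) = 1.3145/1.426375 = 0.92157

u ≈ 0.92157c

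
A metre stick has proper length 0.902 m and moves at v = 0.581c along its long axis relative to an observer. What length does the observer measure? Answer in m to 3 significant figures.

γ = 1/√(1 − 0.581²) = 1.2286
Length contraction: L = L₀/γ = 0.902/1.2286 = 0.734 m

L ≈ 0.734 m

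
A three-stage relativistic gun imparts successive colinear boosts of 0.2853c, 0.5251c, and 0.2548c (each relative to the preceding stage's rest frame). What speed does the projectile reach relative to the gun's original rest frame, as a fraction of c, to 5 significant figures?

u ≈ 0.81352c

Compose boost 2: (0.5251 + 0.2853)/(1 + 0.5251×0.2853) = 0.81040/1.149811 = 0.7048115
Compose boost 3: (0.2548 + 0.7048115)/(1 + 0.2548×0.7048115) = 0.9596115/1.179586 = 0.81352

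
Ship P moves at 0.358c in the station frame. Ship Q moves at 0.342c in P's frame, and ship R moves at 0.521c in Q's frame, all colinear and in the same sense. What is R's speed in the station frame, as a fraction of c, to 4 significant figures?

u ≈ 0.8639c

Compose boost 2: (0.342 + 0.358)/(1 + 0.342×0.358) = 0.7000/1.12244 = 0.623644
Compose boost 3: (0.521 + 0.623644)/(1 + 0.521×0.623644) = 1.14464/1.32492 = 0.8639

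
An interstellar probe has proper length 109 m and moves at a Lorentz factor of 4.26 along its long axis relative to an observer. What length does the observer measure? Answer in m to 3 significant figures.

L ≈ 25.6 m

γ = 4.26 (given)
Length contraction: L = L₀/γ = 109/4.26 = 25.6 m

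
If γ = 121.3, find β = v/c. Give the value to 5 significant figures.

β ≈ 0.99997

β = √(1 − 1/γ²) = √(1 − 1/121.3²) = √(0.9999320) = 0.99997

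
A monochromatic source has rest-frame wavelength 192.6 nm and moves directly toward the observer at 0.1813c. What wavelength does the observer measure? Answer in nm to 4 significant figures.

Relativistic Doppler: λ_obs = λ_src √((1−β)/(1+β))
= 192.6 × √(0.818700/1.18130) = 192.6 × 0.832496 = 160.3 nm

λ_obs ≈ 160.3 nm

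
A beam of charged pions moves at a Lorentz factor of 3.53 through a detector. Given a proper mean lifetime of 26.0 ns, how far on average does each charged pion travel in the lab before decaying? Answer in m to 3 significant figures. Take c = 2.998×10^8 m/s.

β = √(1 − 1/γ²) = √(1 − 1/3.53²) = 0.95904
Dilated lifetime: Δt = γτ₀ = 3.53 × 26.0 ns = 91.780 ns
d = vΔt = 0.95904c × 91.780 ns = 2.8752×10^8 m/s × 9.1780×10^-8 s = 26.4 m

d ≈ 26.4 m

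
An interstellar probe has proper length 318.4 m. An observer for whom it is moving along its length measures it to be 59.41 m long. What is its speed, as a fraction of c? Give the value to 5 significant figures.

β ≈ 0.98244

γ = L₀/L = 318.4/59.41 = 5.359367
β = √(1 − 1/γ²) = 0.98244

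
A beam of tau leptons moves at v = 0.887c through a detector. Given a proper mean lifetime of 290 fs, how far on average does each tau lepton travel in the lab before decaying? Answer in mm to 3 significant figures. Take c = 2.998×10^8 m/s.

d ≈ 0.167 mm

γ = 1/√(1 − 0.887²) = 2.1656
Dilated lifetime: Δt = γτ₀ = 2.1656 × 290 fs = 628.02 fs
d = vΔt = 0.887c × 628.02 fs = 2.6592×10^8 m/s × 6.2802×10^-13 s = 0.167 mm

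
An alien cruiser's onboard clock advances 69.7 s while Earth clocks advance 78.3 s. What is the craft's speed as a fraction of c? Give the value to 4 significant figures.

γ = Δt/τ₀ = 78.3/69.7 = 1.12339
β = √(1 − 1/γ²) = √(1 − 1/1.12339²) = 0.4556

β ≈ 0.4556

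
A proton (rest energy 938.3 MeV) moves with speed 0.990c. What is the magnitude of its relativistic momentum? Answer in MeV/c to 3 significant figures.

γ = 1/√(1 − 0.990²) = 7.0888
p = γβm₀c = 7.0888 × 0.990 × 938.3 MeV/c = 6580 MeV/c

p ≈ 6580 MeV/c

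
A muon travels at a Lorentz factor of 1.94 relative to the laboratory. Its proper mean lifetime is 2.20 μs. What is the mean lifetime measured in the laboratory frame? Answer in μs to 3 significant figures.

γ = 1.94 (given)
Time dilation: Δt = γτ₀ = 1.94 × 2.20 μs = 4.27 μs

Δt ≈ 4.27 μs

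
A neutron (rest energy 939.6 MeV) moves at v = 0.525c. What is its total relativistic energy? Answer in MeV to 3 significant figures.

γ = 1/√(1 − 0.525²) = 1.1749
E = γm₀c² = 1.1749 × 939.6 MeV = 1100 MeV

E ≈ 1100 MeV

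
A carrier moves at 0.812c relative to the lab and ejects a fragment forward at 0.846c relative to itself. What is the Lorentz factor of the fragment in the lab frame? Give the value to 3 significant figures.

γ ≈ 5.42

u_lab = (0.846 + 0.812)/(1 + 0.846×0.812) = 1.658/1.68695 = 0.982838
γ = 1/√(1 − 0.982838²) = 5.42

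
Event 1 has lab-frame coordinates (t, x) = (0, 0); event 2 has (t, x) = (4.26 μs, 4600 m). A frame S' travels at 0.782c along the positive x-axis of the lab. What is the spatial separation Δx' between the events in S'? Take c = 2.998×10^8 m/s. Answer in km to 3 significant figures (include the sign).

Δx' ≈ 5.78 km

γ = 1/√(1 − 0.782²) = 1.6044
Δx' = γ(Δx − vΔt) = 1.6044 × (4600 m − 0.782×(2.998×10^8 m/s)×4.26×10^-6 s)
= 1.6044 × (3601.3 m) = 5.78 km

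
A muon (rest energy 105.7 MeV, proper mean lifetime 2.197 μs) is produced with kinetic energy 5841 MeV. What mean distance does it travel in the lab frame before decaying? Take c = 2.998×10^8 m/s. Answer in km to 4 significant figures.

γ = 1 + K/(m₀c²) = 1 + 5841/105.7 = 56.2602
β = √(1 − 1/γ²) = 0.999842
Dilated lifetime: γτ₀ = 56.2602 × 2.197 μs = 123.604 μs
d = βc·γτ₀ = 0.999842 × (2.998×10^8 m/s) × 0.000123604 s = 37.05 km

d ≈ 37.05 km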